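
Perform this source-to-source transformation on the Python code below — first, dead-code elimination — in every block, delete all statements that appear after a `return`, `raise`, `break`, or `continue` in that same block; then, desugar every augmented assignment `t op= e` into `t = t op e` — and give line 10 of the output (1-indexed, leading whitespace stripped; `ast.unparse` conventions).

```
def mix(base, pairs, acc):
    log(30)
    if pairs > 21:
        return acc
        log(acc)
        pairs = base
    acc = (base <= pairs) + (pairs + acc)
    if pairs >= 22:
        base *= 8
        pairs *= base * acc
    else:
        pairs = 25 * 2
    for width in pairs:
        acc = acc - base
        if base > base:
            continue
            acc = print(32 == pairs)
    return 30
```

pairs = 25 * 2

Transformed code:
def mix(base, pairs, acc):
    log(30)
    if pairs > 21:
        return acc
    acc = (base <= pairs) + (pairs + acc)
    if pairs >= 22:
        base = base * 8
        pairs = pairs * (base * acc)
    else:
        pairs = 25 * 2
    for width in pairs:
        acc = acc - base
        if base > base:
            continue
    return 30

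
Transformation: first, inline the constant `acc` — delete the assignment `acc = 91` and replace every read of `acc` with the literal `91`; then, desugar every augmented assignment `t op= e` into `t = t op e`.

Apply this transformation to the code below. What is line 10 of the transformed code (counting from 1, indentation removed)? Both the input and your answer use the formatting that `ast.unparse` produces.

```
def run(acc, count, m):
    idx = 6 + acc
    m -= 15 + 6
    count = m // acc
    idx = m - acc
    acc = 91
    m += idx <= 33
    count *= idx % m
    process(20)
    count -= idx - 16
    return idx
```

return idx

Transformed code:
def run(acc, count, m):
    idx = 6 + 91
    m = m - (15 + 6)
    count = m // 91
    idx = m - 91
    m = m + (idx <= 33)
    count = count * (idx % m)
    process(20)
    count = count - (idx - 16)
    return idx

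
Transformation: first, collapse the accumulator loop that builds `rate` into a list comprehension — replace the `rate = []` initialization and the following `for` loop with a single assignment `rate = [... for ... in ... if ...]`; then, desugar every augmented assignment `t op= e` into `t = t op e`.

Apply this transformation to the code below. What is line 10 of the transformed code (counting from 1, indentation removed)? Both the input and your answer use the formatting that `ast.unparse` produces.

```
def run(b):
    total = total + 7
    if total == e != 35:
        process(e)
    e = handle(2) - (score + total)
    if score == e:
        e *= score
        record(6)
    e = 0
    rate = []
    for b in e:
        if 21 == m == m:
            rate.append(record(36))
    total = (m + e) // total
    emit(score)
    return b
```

Transformed code:
def run(b):
    total = total + 7
    if total == e != 35:
        process(e)
    e = handle(2) - (score + total)
    if score == e:
        e = e * score
        record(6)
    e = 0
    rate = [record(36) for b in e if 21 == m == m]
    total = (m + e) // total
    emit(score)
    return b

rate = [record(36) for b in e if 21 == m == m]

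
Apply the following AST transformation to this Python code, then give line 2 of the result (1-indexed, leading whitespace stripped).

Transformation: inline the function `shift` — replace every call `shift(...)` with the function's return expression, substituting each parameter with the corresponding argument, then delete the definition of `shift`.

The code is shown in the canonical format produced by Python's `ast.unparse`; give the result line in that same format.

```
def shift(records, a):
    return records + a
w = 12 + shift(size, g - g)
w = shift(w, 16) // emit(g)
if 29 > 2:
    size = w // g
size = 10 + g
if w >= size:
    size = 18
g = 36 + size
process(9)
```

Transformed code:
w = 12 + (size + (g - g))
w = (w + 16) // emit(g)
if 29 > 2:
    size = w // g
size = 10 + g
if w >= size:
    size = 18
g = 36 + size
process(9)

w = (w + 16) // emit(g)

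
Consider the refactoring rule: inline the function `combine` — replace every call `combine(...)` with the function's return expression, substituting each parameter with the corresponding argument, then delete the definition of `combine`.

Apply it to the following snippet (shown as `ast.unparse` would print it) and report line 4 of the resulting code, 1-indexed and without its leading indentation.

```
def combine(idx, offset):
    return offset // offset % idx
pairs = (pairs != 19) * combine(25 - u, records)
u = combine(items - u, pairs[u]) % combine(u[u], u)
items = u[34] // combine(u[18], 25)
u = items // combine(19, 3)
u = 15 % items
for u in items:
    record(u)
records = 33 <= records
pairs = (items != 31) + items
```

Transformed code:
pairs = (pairs != 19) * (records // records % (25 - u))
u = pairs[u] // pairs[u] % (items - u) % (u // u % u[u])
items = u[34] // (25 // 25 % u[18])
u = items // (3 // 3 % 19)
u = 15 % items
for u in items:
    record(u)
records = 33 <= records
pairs = (items != 31) + items

u = items // (3 // 3 % 19)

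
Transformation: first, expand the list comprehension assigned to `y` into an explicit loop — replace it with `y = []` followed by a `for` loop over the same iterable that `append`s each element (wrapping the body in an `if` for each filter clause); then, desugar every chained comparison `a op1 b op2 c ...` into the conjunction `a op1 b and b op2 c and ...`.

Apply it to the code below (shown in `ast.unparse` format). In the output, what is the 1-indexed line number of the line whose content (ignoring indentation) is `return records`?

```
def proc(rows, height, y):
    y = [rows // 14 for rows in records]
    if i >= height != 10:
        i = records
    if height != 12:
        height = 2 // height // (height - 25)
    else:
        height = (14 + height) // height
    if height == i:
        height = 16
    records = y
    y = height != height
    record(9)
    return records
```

Transformed code:
def proc(rows, height, y):
    y = []
    for rows in records:
        y.append(rows // 14)
    if i >= height and height != 10:
        i = records
    if height != 12:
        height = 2 // height // (height - 25)
    else:
        height = (14 + height) // height
    if height == i:
        height = 16
    records = y
    y = height != height
    record(9)
    return records

16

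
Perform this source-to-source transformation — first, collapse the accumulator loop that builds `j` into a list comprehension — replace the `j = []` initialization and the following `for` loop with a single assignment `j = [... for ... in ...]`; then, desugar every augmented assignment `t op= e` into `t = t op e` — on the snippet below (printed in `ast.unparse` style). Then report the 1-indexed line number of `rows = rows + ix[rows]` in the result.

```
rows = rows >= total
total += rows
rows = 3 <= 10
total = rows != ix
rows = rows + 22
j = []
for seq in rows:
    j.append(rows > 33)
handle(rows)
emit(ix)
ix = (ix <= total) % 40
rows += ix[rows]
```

10

Transformed code:
rows = rows >= total
total = total + rows
rows = 3 <= 10
total = rows != ix
rows = rows + 22
j = [rows > 33 for seq in rows]
handle(rows)
emit(ix)
ix = (ix <= total) % 40
rows = rows + ix[rows]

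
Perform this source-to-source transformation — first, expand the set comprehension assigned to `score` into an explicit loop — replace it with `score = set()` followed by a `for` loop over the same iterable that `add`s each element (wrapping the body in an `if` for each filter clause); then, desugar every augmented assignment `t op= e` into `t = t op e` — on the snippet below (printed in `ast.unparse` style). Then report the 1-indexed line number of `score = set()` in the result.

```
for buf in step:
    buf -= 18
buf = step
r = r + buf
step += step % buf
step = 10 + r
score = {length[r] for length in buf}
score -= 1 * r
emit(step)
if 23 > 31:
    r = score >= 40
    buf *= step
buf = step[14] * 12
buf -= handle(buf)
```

Transformed code:
for buf in step:
    buf = buf - 18
buf = step
r = r + buf
step = step + step % buf
step = 10 + r
score = set()
for length in buf:
    score.add(length[r])
score = score - 1 * r
emit(step)
if 23 > 31:
    r = score >= 40
    buf = buf * step
buf = step[14] * 12
buf = buf - handle(buf)

7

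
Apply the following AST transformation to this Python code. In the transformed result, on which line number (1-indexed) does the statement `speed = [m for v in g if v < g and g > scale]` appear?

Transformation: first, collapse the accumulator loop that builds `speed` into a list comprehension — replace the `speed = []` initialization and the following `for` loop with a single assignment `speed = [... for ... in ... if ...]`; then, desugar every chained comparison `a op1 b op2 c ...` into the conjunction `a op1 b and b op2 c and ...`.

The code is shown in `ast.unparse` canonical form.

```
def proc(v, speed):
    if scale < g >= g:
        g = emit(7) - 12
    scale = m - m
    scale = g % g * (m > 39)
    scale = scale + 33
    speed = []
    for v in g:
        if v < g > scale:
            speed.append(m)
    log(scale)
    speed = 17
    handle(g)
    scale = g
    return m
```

7

Transformed code:
def proc(v, speed):
    if scale < g and g >= g:
        g = emit(7) - 12
    scale = m - m
    scale = g % g * (m > 39)
    scale = scale + 33
    speed = [m for v in g if v < g and g > scale]
    log(scale)
    speed = 17
    handle(g)
    scale = g
    return m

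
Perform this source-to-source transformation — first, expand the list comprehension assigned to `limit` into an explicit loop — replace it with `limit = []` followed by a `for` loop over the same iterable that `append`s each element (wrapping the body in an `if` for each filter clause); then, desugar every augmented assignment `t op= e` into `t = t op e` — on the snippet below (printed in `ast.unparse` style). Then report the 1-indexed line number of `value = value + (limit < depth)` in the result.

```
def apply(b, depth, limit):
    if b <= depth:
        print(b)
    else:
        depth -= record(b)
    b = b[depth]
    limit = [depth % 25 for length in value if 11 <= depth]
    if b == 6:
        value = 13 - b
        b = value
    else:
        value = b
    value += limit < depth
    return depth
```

16

Transformed code:
def apply(b, depth, limit):
    if b <= depth:
        print(b)
    else:
        depth = depth - record(b)
    b = b[depth]
    limit = []
    for length in value:
        if 11 <= depth:
            limit.append(depth % 25)
    if b == 6:
        value = 13 - b
        b = value
    else:
        value = b
    value = value + (limit < depth)
    return depth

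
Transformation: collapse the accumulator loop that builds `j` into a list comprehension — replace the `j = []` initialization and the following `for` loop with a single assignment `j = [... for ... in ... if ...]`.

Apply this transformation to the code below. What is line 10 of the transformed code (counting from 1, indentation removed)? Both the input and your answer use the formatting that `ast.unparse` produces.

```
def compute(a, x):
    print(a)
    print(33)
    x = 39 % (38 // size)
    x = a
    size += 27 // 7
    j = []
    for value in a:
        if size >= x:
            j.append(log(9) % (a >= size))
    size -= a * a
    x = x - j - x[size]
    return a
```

Transformed code:
def compute(a, x):
    print(a)
    print(33)
    x = 39 % (38 // size)
    x = a
    size += 27 // 7
    j = [log(9) % (a >= size) for value in a if size >= x]
    size -= a * a
    x = x - j - x[size]
    return a

return a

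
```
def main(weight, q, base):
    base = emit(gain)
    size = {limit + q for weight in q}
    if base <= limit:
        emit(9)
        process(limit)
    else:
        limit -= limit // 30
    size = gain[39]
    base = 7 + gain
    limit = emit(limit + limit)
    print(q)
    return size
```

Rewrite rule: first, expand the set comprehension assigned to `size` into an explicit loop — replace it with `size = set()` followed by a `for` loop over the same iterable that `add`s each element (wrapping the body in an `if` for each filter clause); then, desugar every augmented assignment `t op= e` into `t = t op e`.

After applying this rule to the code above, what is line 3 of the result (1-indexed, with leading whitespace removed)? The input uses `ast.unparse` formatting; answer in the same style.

size = set()

Transformed code:
def main(weight, q, base):
    base = emit(gain)
    size = set()
    for weight in q:
        size.add(limit + q)
    if base <= limit:
        emit(9)
        process(limit)
    else:
        limit = limit - limit // 30
    size = gain[39]
    base = 7 + gain
    limit = emit(limit + limit)
    print(q)
    return size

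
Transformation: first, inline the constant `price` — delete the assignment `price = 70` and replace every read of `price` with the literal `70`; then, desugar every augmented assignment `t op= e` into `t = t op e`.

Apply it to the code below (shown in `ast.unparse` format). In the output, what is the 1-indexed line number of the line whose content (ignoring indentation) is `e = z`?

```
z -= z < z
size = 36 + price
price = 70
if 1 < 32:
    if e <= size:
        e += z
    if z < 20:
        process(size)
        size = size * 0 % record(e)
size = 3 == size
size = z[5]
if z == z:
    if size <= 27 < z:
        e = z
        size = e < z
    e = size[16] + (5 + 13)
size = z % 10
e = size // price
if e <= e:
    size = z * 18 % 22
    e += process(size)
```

13

Transformed code:
z = z - (z < z)
size = 36 + 70
if 1 < 32:
    if e <= size:
        e = e + z
    if z < 20:
        process(size)
        size = size * 0 % record(e)
size = 3 == size
size = z[5]
if z == z:
    if size <= 27 < z:
        e = z
        size = e < z
    e = size[16] + (5 + 13)
size = z % 10
e = size // 70
if e <= e:
    size = z * 18 % 22
    e = e + process(size)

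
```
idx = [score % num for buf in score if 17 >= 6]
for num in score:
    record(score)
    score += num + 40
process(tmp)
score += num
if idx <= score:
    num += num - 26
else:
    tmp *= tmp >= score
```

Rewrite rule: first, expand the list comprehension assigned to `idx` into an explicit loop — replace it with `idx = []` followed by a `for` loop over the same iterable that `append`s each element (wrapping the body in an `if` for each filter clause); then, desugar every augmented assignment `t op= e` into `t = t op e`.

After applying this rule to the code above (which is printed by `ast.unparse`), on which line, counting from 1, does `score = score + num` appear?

9

Transformed code:
idx = []
for buf in score:
    if 17 >= 6:
        idx.append(score % num)
for num in score:
    record(score)
    score = score + (num + 40)
process(tmp)
score = score + num
if idx <= score:
    num = num + (num - 26)
else:
    tmp = tmp * (tmp >= score)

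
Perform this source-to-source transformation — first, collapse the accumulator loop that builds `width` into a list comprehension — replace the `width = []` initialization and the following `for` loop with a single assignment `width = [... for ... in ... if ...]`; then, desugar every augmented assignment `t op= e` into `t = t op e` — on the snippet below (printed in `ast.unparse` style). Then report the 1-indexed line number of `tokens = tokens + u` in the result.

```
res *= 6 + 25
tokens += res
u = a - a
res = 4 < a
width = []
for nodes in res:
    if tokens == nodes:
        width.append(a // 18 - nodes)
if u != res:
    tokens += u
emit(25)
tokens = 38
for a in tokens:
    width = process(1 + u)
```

7

Transformed code:
res = res * (6 + 25)
tokens = tokens + res
u = a - a
res = 4 < a
width = [a // 18 - nodes for nodes in res if tokens == nodes]
if u != res:
    tokens = tokens + u
emit(25)
tokens = 38
for a in tokens:
    width = process(1 + u)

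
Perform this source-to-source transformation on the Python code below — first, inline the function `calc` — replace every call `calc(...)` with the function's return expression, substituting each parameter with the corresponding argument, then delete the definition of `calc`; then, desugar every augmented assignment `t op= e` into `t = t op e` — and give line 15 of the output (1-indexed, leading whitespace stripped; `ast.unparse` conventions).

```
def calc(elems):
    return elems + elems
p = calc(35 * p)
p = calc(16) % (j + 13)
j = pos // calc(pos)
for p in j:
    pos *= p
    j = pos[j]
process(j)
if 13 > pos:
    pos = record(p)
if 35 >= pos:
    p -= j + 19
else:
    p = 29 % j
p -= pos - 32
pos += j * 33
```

Transformed code:
p = 35 * p + 35 * p
p = (16 + 16) % (j + 13)
j = pos // (pos + pos)
for p in j:
    pos = pos * p
    j = pos[j]
process(j)
if 13 > pos:
    pos = record(p)
if 35 >= pos:
    p = p - (j + 19)
else:
    p = 29 % j
p = p - (pos - 32)
pos = pos + j * 33

pos = pos + j * 33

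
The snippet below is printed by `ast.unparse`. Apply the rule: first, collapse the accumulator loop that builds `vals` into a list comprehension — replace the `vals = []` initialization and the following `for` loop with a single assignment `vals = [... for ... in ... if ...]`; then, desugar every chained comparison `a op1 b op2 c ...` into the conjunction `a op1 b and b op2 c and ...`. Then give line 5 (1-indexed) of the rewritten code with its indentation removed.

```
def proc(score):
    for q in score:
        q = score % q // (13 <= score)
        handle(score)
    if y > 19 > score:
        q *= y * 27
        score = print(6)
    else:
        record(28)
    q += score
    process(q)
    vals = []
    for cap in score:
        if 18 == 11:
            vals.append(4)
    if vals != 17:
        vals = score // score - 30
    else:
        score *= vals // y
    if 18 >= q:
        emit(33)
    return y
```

if y > 19 and 19 > score:

Transformed code:
def proc(score):
    for q in score:
        q = score % q // (13 <= score)
        handle(score)
    if y > 19 and 19 > score:
        q *= y * 27
        score = print(6)
    else:
        record(28)
    q += score
    process(q)
    vals = [4 for cap in score if 18 == 11]
    if vals != 17:
        vals = score // score - 30
    else:
        score *= vals // y
    if 18 >= q:
        emit(33)
    return y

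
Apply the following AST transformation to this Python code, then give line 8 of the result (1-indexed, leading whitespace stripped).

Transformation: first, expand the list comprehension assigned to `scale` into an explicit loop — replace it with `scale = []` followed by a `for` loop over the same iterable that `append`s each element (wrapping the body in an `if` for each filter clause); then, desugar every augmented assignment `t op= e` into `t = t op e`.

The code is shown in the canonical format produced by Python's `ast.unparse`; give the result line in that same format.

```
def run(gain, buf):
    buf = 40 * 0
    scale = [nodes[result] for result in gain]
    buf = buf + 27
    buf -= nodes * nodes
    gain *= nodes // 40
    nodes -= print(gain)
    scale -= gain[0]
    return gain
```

gain = gain * (nodes // 40)

Transformed code:
def run(gain, buf):
    buf = 40 * 0
    scale = []
    for result in gain:
        scale.append(nodes[result])
    buf = buf + 27
    buf = buf - nodes * nodes
    gain = gain * (nodes // 40)
    nodes = nodes - print(gain)
    scale = scale - gain[0]
    return gain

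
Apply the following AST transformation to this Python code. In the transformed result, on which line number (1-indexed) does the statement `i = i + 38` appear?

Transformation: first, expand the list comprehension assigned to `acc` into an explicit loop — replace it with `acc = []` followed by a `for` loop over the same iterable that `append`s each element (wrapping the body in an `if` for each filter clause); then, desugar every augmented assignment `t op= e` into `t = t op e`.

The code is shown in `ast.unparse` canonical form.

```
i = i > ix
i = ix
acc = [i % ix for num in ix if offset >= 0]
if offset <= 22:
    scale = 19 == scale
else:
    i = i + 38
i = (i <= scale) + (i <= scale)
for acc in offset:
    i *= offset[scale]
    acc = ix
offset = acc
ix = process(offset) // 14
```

10

Transformed code:
i = i > ix
i = ix
acc = []
for num in ix:
    if offset >= 0:
        acc.append(i % ix)
if offset <= 22:
    scale = 19 == scale
else:
    i = i + 38
i = (i <= scale) + (i <= scale)
for acc in offset:
    i = i * offset[scale]
    acc = ix
offset = acc
ix = process(offset) // 14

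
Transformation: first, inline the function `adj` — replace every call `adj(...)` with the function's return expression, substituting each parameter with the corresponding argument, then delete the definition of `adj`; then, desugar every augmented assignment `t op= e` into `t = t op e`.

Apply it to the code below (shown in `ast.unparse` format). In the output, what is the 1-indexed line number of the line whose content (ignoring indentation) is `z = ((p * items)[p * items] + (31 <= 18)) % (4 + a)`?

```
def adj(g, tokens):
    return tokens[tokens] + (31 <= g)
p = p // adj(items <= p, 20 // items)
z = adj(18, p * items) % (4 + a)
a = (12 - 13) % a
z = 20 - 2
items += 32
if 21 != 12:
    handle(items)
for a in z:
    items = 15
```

Transformed code:
p = p // ((20 // items)[20 // items] + (31 <= (items <= p)))
z = ((p * items)[p * items] + (31 <= 18)) % (4 + a)
a = (12 - 13) % a
z = 20 - 2
items = items + 32
if 21 != 12:
    handle(items)
for a in z:
    items = 15

2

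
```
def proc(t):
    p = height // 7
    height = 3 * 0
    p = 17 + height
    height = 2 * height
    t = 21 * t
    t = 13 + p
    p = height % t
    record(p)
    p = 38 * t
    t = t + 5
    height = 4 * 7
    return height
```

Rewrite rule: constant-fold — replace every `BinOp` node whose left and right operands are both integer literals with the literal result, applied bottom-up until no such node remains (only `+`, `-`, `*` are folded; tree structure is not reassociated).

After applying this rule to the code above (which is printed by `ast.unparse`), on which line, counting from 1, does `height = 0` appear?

Transformed code:
def proc(t):
    p = height // 7
    height = 0
    p = 17 + height
    height = 2 * height
    t = 21 * t
    t = 13 + p
    p = height % t
    record(p)
    p = 38 * t
    t = t + 5
    height = 28
    return height

3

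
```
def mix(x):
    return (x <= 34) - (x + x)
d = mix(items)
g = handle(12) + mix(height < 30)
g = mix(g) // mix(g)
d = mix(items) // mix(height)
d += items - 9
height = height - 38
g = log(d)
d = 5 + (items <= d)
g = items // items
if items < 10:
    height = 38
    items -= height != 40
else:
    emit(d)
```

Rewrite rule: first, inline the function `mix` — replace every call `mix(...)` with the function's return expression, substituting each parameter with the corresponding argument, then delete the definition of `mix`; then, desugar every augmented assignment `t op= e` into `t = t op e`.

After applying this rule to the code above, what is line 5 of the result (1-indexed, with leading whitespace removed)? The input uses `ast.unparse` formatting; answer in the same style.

d = d + (items - 9)

Transformed code:
d = (items <= 34) - (items + items)
g = handle(12) + (((height < 30) <= 34) - ((height < 30) + (height < 30)))
g = ((g <= 34) - (g + g)) // ((g <= 34) - (g + g))
d = ((items <= 34) - (items + items)) // ((height <= 34) - (height + height))
d = d + (items - 9)
height = height - 38
g = log(d)
d = 5 + (items <= d)
g = items // items
if items < 10:
    height = 38
    items = items - (height != 40)
else:
    emit(d)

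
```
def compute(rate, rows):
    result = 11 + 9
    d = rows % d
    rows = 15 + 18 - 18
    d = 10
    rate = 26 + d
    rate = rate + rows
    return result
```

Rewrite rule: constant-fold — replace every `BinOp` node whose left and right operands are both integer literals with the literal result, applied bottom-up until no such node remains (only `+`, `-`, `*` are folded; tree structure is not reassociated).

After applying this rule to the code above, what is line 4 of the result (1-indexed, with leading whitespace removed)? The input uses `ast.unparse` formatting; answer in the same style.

rows = 15

Transformed code:
def compute(rate, rows):
    result = 20
    d = rows % d
    rows = 15
    d = 10
    rate = 26 + d
    rate = rate + rows
    return result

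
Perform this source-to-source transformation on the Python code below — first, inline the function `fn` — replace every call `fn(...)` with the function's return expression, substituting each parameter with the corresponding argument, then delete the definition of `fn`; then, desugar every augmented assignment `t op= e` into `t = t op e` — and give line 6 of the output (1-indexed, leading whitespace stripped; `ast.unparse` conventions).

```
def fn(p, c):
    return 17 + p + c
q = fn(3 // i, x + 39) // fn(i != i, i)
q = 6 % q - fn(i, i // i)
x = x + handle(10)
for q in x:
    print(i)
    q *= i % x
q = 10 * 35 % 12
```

Transformed code:
q = (17 + 3 // i + (x + 39)) // (17 + (i != i) + i)
q = 6 % q - (17 + i + i // i)
x = x + handle(10)
for q in x:
    print(i)
    q = q * (i % x)
q = 10 * 35 % 12

q = q * (i % x)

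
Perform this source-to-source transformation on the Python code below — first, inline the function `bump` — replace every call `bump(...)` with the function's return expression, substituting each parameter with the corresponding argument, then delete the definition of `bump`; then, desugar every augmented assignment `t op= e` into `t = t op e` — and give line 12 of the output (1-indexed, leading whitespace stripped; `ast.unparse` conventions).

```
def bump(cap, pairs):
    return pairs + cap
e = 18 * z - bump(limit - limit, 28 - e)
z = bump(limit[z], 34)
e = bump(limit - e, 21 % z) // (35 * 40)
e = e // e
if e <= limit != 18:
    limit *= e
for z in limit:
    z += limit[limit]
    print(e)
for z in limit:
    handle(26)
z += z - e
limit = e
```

Transformed code:
e = 18 * z - (28 - e + (limit - limit))
z = 34 + limit[z]
e = (21 % z + (limit - e)) // (35 * 40)
e = e // e
if e <= limit != 18:
    limit = limit * e
for z in limit:
    z = z + limit[limit]
    print(e)
for z in limit:
    handle(26)
z = z + (z - e)
limit = e

z = z + (z - e)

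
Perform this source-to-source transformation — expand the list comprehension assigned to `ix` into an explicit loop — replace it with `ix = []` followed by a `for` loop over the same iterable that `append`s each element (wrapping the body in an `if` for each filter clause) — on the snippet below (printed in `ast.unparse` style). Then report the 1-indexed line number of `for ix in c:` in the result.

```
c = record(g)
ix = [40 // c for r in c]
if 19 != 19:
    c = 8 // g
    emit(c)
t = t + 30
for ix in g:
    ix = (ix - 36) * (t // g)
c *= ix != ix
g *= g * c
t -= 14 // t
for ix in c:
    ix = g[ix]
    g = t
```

14

Transformed code:
c = record(g)
ix = []
for r in c:
    ix.append(40 // c)
if 19 != 19:
    c = 8 // g
    emit(c)
t = t + 30
for ix in g:
    ix = (ix - 36) * (t // g)
c *= ix != ix
g *= g * c
t -= 14 // t
for ix in c:
    ix = g[ix]
    g = t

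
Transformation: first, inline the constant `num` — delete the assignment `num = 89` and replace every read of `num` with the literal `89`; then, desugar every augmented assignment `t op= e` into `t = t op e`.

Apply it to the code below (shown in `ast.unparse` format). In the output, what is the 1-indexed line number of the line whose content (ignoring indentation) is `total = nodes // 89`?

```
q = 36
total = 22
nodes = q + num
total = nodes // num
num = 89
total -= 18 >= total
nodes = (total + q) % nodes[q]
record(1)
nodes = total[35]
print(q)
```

Transformed code:
q = 36
total = 22
nodes = q + 89
total = nodes // 89
total = total - (18 >= total)
nodes = (total + q) % nodes[q]
record(1)
nodes = total[35]
print(q)

4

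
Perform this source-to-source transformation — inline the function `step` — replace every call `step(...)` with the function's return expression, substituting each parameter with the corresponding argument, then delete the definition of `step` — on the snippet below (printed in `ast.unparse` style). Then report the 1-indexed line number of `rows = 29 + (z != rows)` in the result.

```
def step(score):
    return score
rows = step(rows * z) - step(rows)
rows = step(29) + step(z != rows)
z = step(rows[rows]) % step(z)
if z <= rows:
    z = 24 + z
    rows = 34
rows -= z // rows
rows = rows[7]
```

Transformed code:
rows = rows * z - rows
rows = 29 + (z != rows)
z = rows[rows] % z
if z <= rows:
    z = 24 + z
    rows = 34
rows -= z // rows
rows = rows[7]

2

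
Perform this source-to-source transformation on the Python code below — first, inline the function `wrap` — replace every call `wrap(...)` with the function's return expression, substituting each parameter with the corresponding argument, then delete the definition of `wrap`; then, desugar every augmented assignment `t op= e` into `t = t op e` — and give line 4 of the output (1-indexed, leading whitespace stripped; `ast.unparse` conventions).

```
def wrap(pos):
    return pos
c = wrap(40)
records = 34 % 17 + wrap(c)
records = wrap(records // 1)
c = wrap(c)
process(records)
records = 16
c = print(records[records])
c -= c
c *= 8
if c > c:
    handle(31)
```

Transformed code:
c = 40
records = 34 % 17 + c
records = records // 1
c = c
process(records)
records = 16
c = print(records[records])
c = c - c
c = c * 8
if c > c:
    handle(31)

c = c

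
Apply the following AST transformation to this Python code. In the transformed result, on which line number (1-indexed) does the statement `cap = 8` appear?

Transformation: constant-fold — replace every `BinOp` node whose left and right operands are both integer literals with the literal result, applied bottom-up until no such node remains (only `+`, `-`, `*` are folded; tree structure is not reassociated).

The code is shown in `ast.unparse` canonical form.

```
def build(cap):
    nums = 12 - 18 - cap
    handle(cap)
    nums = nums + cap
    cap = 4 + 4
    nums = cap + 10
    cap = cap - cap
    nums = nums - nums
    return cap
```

5

Transformed code:
def build(cap):
    nums = -6 - cap
    handle(cap)
    nums = nums + cap
    cap = 8
    nums = cap + 10
    cap = cap - cap
    nums = nums - nums
    return cap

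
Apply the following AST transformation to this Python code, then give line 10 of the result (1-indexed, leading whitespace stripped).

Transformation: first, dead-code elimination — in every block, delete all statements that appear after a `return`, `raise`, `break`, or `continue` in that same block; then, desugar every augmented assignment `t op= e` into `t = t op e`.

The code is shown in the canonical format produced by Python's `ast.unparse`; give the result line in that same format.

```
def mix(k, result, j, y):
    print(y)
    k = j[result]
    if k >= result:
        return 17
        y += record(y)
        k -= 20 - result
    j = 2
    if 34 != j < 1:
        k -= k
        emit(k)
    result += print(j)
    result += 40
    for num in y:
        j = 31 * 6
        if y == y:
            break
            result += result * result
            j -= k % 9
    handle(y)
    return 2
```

Transformed code:
def mix(k, result, j, y):
    print(y)
    k = j[result]
    if k >= result:
        return 17
    j = 2
    if 34 != j < 1:
        k = k - k
        emit(k)
    result = result + print(j)
    result = result + 40
    for num in y:
        j = 31 * 6
        if y == y:
            break
    handle(y)
    return 2

result = result + print(j)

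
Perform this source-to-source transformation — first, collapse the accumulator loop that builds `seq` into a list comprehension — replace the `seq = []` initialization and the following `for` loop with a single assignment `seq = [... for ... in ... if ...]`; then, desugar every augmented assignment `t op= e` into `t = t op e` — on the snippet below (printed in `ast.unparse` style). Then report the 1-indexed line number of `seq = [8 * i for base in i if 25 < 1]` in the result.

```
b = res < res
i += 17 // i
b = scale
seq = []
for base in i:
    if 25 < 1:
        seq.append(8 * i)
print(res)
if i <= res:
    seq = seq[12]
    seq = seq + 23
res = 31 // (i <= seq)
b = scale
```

Transformed code:
b = res < res
i = i + 17 // i
b = scale
seq = [8 * i for base in i if 25 < 1]
print(res)
if i <= res:
    seq = seq[12]
    seq = seq + 23
res = 31 // (i <= seq)
b = scale

4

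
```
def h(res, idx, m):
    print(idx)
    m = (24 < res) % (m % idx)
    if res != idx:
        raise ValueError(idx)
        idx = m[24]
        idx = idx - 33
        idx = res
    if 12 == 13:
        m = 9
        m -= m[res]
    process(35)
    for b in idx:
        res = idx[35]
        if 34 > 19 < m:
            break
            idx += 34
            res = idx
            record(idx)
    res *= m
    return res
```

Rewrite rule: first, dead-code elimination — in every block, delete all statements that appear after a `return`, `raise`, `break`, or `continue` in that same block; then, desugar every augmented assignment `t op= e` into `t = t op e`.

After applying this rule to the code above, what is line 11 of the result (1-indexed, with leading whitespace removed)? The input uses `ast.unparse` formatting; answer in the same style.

Transformed code:
def h(res, idx, m):
    print(idx)
    m = (24 < res) % (m % idx)
    if res != idx:
        raise ValueError(idx)
    if 12 == 13:
        m = 9
        m = m - m[res]
    process(35)
    for b in idx:
        res = idx[35]
        if 34 > 19 < m:
            break
    res = res * m
    return res

res = idx[35]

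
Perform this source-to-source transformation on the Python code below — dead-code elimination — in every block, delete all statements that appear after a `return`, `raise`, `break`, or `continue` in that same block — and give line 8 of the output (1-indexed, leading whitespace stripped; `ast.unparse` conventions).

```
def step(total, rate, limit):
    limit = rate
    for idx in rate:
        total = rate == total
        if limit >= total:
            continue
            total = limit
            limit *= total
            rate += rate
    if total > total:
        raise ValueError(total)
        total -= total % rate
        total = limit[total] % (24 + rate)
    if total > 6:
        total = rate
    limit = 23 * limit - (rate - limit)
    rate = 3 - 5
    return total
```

raise ValueError(total)

Transformed code:
def step(total, rate, limit):
    limit = rate
    for idx in rate:
        total = rate == total
        if limit >= total:
            continue
    if total > total:
        raise ValueError(total)
    if total > 6:
        total = rate
    limit = 23 * limit - (rate - limit)
    rate = 3 - 5
    return total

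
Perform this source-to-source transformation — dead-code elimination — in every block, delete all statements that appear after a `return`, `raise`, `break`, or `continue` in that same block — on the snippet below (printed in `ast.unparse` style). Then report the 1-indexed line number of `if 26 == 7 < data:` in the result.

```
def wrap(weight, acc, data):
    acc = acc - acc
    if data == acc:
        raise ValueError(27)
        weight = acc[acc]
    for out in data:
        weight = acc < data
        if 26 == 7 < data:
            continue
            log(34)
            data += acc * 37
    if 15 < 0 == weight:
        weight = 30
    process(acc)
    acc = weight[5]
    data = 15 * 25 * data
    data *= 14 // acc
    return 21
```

7

Transformed code:
def wrap(weight, acc, data):
    acc = acc - acc
    if data == acc:
        raise ValueError(27)
    for out in data:
        weight = acc < data
        if 26 == 7 < data:
            continue
    if 15 < 0 == weight:
        weight = 30
    process(acc)
    acc = weight[5]
    data = 15 * 25 * data
    data *= 14 // acc
    return 21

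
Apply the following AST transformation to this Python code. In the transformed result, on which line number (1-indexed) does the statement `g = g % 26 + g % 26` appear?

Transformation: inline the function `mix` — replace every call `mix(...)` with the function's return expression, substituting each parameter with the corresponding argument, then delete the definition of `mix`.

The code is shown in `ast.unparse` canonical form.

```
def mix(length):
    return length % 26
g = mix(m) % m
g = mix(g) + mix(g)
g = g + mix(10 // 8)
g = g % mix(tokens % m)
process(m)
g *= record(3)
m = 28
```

2

Transformed code:
g = m % 26 % m
g = g % 26 + g % 26
g = g + 10 // 8 % 26
g = g % (tokens % m % 26)
process(m)
g *= record(3)
m = 28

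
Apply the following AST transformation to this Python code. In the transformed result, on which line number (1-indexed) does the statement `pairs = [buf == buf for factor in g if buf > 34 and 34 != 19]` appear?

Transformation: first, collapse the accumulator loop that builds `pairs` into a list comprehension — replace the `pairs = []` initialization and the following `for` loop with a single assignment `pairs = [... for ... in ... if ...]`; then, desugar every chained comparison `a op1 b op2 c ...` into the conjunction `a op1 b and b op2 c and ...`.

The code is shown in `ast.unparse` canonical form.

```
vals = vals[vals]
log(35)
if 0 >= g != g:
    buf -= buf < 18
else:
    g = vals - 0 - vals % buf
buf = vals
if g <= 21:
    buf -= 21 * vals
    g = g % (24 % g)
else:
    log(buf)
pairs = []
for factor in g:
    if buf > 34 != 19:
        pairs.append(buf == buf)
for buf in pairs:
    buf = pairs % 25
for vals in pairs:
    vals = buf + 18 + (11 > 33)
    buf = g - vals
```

Transformed code:
vals = vals[vals]
log(35)
if 0 >= g and g != g:
    buf -= buf < 18
else:
    g = vals - 0 - vals % buf
buf = vals
if g <= 21:
    buf -= 21 * vals
    g = g % (24 % g)
else:
    log(buf)
pairs = [buf == buf for factor in g if buf > 34 and 34 != 19]
for buf in pairs:
    buf = pairs % 25
for vals in pairs:
    vals = buf + 18 + (11 > 33)
    buf = g - vals

13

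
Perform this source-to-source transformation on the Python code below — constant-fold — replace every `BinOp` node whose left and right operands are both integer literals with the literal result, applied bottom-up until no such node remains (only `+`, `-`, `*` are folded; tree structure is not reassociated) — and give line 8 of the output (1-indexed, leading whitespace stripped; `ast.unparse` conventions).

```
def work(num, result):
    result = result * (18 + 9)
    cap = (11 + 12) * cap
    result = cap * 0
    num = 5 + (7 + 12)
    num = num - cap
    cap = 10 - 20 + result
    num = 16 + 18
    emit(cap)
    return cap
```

num = 34

Transformed code:
def work(num, result):
    result = result * 27
    cap = 23 * cap
    result = cap * 0
    num = 24
    num = num - cap
    cap = -10 + result
    num = 34
    emit(cap)
    return cap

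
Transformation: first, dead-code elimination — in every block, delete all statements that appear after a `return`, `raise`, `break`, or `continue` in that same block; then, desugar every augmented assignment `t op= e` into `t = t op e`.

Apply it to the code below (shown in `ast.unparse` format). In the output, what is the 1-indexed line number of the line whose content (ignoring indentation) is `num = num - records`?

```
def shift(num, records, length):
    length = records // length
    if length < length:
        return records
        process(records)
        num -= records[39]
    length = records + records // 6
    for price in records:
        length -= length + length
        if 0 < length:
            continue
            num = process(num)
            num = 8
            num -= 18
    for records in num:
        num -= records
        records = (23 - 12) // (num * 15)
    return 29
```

Transformed code:
def shift(num, records, length):
    length = records // length
    if length < length:
        return records
    length = records + records // 6
    for price in records:
        length = length - (length + length)
        if 0 < length:
            continue
    for records in num:
        num = num - records
        records = (23 - 12) // (num * 15)
    return 29

11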